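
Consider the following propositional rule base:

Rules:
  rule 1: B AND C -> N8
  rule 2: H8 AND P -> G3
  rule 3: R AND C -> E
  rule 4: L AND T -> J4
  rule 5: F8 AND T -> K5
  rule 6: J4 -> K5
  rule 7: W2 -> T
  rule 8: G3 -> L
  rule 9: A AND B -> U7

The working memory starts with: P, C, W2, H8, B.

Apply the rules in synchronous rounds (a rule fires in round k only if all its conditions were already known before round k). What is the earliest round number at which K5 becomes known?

4

[1] rule 1 [B AND C -> N8]; rule 2 [H8 AND P -> G3]; rule 7 [W2 -> T]. ⇒ new: N8, G3, T.
[2] rule 8 [G3 -> L]. ⇒ new: L.
[3] rule 4 [L AND T -> J4]. ⇒ new: J4.
[4] rule 6 [J4 -> K5]. ⇒ new: K5.
K5 first appears in round 4.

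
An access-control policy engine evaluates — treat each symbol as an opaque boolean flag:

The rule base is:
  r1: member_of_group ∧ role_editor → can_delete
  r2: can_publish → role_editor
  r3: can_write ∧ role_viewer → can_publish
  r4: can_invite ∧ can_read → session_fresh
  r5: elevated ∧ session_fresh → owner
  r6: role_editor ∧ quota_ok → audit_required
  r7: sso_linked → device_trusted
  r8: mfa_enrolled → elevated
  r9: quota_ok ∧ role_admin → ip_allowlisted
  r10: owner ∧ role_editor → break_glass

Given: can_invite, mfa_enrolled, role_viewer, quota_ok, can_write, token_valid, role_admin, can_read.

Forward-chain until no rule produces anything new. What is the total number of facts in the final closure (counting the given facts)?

16

[1] r3 [can_write ∧ role_viewer → can_publish]; r4 [can_invite ∧ can_read → session_fresh]; r8 [mfa_enrolled → elevated]; r9 [quota_ok ∧ role_admin → ip_allowlisted]. ⇒ new: can_publish, session_fresh, elevated, ip_allowlisted.
[2] r2 [can_publish → role_editor]; r5 [elevated ∧ session_fresh → owner]. ⇒ new: role_editor, owner.
[3] r6 [role_editor ∧ quota_ok → audit_required]; r10 [owner ∧ role_editor → break_glass]. ⇒ new: audit_required, break_glass.
Closure: {audit_required, break_glass, can_invite, can_publish, can_read, can_write, elevated, ip_allowlisted, mfa_enrolled, owner, quota_ok, role_admin, role_editor, role_viewer, session_fresh, token_valid} — 16 facts.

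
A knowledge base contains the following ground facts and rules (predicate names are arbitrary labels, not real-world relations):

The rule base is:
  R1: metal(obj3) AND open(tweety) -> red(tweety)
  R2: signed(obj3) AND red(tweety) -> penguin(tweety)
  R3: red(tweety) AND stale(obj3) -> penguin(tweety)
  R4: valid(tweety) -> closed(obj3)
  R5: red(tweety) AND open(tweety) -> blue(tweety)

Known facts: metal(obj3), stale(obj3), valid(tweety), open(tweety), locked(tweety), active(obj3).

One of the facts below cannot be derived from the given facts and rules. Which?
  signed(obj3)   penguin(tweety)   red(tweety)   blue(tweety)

Round 1 — R1, R4, derive red(tweety), closed(obj3).
Round 2 — R3, R5, derive penguin(tweety), blue(tweety).
Derived: penguin(tweety) (round 2), red(tweety) (round 1), blue(tweety) (round 2). signed(obj3) never appears in any round.

signed(obj3)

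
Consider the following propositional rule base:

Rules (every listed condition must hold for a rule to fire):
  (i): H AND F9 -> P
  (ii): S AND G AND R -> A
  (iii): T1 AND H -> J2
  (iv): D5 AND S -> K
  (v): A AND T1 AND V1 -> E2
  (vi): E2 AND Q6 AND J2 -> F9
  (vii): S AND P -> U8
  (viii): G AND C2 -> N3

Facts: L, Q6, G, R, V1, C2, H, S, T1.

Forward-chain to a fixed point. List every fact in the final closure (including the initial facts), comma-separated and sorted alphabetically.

A, C2, E2, F9, G, H, J2, L, N3, P, Q6, R, S, T1, U8, V1

Round 1: (ii) [S AND G AND R -> A]; (iii) [T1 AND H -> J2]; (viii) [G AND C2 -> N3]. New: A, J2, N3.
Round 2: (v) [A AND T1 AND V1 -> E2]. New: E2.
Round 3: (vi) [E2 AND Q6 AND J2 -> F9]. New: F9.
Round 4: (i) [H AND F9 -> P]. New: P.
Round 5: (vii) [S AND P -> U8]. New: U8.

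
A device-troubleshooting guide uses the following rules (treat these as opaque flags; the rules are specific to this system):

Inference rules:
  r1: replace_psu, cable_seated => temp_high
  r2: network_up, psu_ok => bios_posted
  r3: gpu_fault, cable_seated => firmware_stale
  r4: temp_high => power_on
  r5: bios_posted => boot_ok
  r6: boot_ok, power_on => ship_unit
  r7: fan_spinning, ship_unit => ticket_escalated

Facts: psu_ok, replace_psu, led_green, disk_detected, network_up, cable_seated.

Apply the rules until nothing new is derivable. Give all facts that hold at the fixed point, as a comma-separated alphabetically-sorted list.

bios_posted, boot_ok, cable_seated, disk_detected, led_green, network_up, power_on, psu_ok, replace_psu, ship_unit, temp_high

Round 1 — r1, r2, derive temp_high, bios_posted.
Round 2 — r4, r5, derive power_on, boot_ok.
Round 3 — r6, derive ship_unit.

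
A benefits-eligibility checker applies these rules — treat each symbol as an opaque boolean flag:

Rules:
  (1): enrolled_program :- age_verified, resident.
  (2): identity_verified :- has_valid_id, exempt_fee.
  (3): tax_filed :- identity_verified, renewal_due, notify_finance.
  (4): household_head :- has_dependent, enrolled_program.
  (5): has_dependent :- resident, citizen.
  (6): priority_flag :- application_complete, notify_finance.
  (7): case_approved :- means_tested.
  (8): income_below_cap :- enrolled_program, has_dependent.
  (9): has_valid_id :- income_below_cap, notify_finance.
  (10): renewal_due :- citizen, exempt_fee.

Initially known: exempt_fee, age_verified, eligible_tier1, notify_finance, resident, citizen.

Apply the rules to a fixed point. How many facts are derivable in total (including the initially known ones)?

Round 1 — (1), (5), (10), derive enrolled_program, has_dependent, renewal_due.
Round 2 — (4), (8), derive household_head, income_below_cap.
Round 3 — (9), derive has_valid_id.
Round 4 — (2), derive identity_verified.
Round 5 — (3), derive tax_filed.
Closure: {age_verified, citizen, eligible_tier1, enrolled_program, exempt_fee, has_dependent, has_valid_id, household_head, identity_verified, income_below_cap, notify_finance, renewal_due, resident, tax_filed} — 14 facts.

14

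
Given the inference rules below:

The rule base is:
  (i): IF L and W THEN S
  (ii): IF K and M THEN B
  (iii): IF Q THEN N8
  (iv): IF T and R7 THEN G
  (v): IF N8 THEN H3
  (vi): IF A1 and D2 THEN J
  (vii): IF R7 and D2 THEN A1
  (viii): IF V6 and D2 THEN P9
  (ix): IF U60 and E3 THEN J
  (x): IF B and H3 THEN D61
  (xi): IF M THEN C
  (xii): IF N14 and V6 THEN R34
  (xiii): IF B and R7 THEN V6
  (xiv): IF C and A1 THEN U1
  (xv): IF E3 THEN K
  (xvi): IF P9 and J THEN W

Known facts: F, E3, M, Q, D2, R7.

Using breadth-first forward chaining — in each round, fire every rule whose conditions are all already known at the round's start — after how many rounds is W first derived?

Round 1 fires (iii), (vii), (xi), (xv), giving N8, A1, C, K.
Round 2 fires (ii), (v), (vi), (xiv), giving B, H3, J, U1.
Round 3 fires (x), (xiii), giving D61, V6.
Round 4 fires (viii), giving P9.
Round 5 fires (xvi), giving W.
W first appears in round 5.

5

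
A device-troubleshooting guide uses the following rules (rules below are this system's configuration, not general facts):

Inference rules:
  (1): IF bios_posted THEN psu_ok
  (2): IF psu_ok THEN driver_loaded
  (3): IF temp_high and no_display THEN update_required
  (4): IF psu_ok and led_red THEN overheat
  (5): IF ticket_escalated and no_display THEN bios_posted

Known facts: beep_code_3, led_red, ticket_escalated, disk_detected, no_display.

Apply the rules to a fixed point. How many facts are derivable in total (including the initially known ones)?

Round 1 fires (5), giving bios_posted.
Round 2 fires (1), giving psu_ok.
Round 3 fires (2), (4), giving driver_loaded, overheat.
Closure: {beep_code_3, bios_posted, disk_detected, driver_loaded, led_red, no_display, overheat, psu_ok, ticket_escalated} — 9 facts.

9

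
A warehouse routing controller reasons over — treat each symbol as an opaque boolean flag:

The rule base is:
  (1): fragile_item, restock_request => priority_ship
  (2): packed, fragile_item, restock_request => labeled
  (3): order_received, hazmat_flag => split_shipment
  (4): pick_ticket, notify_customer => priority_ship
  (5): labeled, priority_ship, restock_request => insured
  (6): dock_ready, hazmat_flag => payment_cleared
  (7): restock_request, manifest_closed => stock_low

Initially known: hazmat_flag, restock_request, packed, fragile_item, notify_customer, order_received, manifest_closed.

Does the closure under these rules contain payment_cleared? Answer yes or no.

Round 1: (1) [fragile_item, restock_request => priority_ship]; (2) [packed, fragile_item, restock_request => labeled]; (3) [order_received, hazmat_flag => split_shipment]; (7) [restock_request, manifest_closed => stock_low]. New: priority_ship, labeled, split_shipment, stock_low.
Round 2: (5) [labeled, priority_ship, restock_request => insured]. New: insured.
Fixed point reached. payment_cleared is concluded only by (6); (6) needs dock_ready (never derived).

no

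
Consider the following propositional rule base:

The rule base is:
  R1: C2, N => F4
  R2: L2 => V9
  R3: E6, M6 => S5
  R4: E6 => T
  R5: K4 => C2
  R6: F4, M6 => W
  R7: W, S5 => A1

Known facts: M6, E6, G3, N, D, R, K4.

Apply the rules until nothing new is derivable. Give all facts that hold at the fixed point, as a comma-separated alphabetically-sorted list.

A1, C2, D, E6, F4, G3, K4, M6, N, R, S5, T, W

Round 1 fires R3, R4, R5, giving S5, T, C2.
Round 2 fires R1, giving F4.
Round 3 fires R6, giving W.
Round 4 fires R7, giving A1.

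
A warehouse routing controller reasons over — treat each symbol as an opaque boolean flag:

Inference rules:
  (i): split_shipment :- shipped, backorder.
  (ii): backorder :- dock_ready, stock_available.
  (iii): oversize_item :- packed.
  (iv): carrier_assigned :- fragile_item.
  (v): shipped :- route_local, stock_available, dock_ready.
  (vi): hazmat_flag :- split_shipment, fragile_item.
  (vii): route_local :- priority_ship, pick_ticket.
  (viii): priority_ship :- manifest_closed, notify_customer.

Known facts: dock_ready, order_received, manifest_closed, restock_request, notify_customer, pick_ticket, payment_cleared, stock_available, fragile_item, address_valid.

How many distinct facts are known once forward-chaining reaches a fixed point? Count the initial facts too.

17

Round 1 — (ii), (iv), (viii), derive backorder, carrier_assigned, priority_ship.
Round 2 — (vii), derive route_local.
Round 3 — (v), derive shipped.
Round 4 — (i), derive split_shipment.
Round 5 — (vi), derive hazmat_flag.
Closure: {address_valid, backorder, carrier_assigned, dock_ready, fragile_item, hazmat_flag, manifest_closed, notify_customer, order_received, payment_cleared, pick_ticket, priority_ship, restock_request, route_local, shipped, split_shipment, stock_available} — 17 facts.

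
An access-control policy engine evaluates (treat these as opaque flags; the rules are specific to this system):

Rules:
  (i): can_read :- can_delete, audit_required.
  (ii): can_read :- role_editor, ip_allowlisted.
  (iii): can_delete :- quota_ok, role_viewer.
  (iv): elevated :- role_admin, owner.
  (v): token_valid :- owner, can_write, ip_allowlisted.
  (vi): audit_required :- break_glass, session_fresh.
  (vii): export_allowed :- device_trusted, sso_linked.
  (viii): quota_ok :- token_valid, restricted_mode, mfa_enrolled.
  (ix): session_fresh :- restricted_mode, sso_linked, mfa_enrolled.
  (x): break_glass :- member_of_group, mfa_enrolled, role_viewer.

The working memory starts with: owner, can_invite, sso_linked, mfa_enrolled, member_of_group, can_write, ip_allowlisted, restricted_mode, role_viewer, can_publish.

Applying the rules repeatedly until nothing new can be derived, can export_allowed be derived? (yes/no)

Round 1 fires (v), (ix), (x), giving token_valid, session_fresh, break_glass.
Round 2 fires (vi), (viii), giving audit_required, quota_ok.
Round 3 fires (iii), giving can_delete.
Round 4 fires (i), giving can_read.
Fixed point reached. export_allowed is concluded only by (vii); (vii) needs device_trusted (never derived).

no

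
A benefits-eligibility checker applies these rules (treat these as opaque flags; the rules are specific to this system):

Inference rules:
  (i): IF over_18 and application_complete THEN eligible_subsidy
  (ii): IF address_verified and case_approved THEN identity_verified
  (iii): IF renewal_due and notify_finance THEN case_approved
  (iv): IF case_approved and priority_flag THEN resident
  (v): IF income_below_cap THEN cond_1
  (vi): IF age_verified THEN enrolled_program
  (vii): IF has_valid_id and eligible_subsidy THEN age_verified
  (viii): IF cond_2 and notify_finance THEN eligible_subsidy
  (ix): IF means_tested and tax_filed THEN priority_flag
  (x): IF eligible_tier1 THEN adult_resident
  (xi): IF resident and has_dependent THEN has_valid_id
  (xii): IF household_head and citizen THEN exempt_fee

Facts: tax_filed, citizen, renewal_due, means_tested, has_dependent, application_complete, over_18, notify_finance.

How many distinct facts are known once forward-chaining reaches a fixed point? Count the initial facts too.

Round 1: (i) [IF over_18 and application_complete THEN eligible_subsidy]; (iii) [IF renewal_due and notify_finance THEN case_approved]; (ix) [IF means_tested and tax_filed THEN priority_flag]. New: eligible_subsidy, case_approved, priority_flag.
Round 2: (iv) [IF case_approved and priority_flag THEN resident]. New: resident.
Round 3: (xi) [IF resident and has_dependent THEN has_valid_id]. New: has_valid_id.
Round 4: (vii) [IF has_valid_id and eligible_subsidy THEN age_verified]. New: age_verified.
Round 5: (vi) [IF age_verified THEN enrolled_program]. New: enrolled_program.
Closure: {age_verified, application_complete, case_approved, citizen, eligible_subsidy, enrolled_program, has_dependent, has_valid_id, means_tested, notify_finance, over_18, priority_flag, renewal_due, resident, tax_filed} — 15 facts.

15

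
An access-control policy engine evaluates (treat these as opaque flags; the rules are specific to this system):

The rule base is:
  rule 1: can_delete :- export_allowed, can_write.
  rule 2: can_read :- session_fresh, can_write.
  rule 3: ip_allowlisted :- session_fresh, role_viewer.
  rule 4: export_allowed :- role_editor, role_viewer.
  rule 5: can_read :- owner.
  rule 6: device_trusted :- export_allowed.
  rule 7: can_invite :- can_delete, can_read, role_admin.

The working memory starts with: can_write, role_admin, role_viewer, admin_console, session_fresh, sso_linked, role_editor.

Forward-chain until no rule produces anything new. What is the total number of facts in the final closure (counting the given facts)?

Round 1: rule 2 [can_read :- session_fresh, can_write.]; rule 3 [ip_allowlisted :- session_fresh, role_viewer.]; rule 4 [export_allowed :- role_editor, role_viewer.]. Adds can_read, ip_allowlisted, export_allowed.
Round 2: rule 1 [can_delete :- export_allowed, can_write.]; rule 6 [device_trusted :- export_allowed.]. Adds can_delete, device_trusted.
Round 3: rule 7 [can_invite :- can_delete, can_read, role_admin.]. Adds can_invite.
Closure: {admin_console, can_delete, can_invite, can_read, can_write, device_trusted, export_allowed, ip_allowlisted, role_admin, role_editor, role_viewer, session_fresh, sso_linked} — 13 facts.

13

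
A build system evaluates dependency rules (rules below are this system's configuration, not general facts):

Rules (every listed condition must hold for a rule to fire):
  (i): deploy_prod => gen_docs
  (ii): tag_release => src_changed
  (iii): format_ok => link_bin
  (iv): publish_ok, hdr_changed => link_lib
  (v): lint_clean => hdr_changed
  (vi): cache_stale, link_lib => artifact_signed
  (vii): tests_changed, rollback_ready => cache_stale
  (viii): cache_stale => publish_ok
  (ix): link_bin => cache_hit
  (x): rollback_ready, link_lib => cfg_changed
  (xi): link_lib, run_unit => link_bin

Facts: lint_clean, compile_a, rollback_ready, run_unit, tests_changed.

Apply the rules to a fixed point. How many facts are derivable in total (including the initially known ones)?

Round 1 — (v), (vii), derive hdr_changed, cache_stale.
Round 2 — (viii), derive publish_ok.
Round 3 — (iv), derive link_lib.
Round 4 — (vi), (x), (xi), derive artifact_signed, cfg_changed, link_bin.
Round 5 — (ix), derive cache_hit.
Closure: {artifact_signed, cache_hit, cache_stale, cfg_changed, compile_a, hdr_changed, link_bin, link_lib, lint_clean, publish_ok, rollback_ready, run_unit, tests_changed} — 13 facts.

13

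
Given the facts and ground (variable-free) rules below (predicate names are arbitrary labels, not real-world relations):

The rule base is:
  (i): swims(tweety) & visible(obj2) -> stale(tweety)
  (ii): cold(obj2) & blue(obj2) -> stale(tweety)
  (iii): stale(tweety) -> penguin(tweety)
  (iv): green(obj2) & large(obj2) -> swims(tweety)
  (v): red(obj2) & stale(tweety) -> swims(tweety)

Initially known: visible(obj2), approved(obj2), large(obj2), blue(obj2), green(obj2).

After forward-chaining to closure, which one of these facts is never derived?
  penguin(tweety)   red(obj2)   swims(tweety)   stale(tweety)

Round 1 — (iv), derive swims(tweety).
Round 2 — (i), derive stale(tweety).
Round 3 — (iii), derive penguin(tweety).
Derived: penguin(tweety) (round 3), swims(tweety) (round 1), stale(tweety) (round 2). red(obj2) never appears in any round.

red(obj2)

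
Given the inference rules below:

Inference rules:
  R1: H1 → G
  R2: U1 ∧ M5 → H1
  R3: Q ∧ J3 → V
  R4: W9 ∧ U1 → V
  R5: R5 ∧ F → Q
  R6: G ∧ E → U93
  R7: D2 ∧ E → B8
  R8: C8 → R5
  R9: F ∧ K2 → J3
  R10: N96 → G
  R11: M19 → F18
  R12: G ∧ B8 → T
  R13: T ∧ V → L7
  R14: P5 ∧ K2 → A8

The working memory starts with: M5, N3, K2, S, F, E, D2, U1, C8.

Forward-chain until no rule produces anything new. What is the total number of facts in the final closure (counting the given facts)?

[1] R2 [U1 ∧ M5 → H1]; R7 [D2 ∧ E → B8]; R8 [C8 → R5]; R9 [F ∧ K2 → J3]. ⇒ new: H1, B8, R5, J3.
[2] R1 [H1 → G]; R5 [R5 ∧ F → Q]. ⇒ new: G, Q.
[3] R3 [Q ∧ J3 → V]; R6 [G ∧ E → U93]; R12 [G ∧ B8 → T]. ⇒ new: V, U93, T.
[4] R13 [T ∧ V → L7]. ⇒ new: L7.
Closure: {B8, C8, D2, E, F, G, H1, J3, K2, L7, M5, N3, Q, R5, S, T, U1, U93, V} — 19 facts.

19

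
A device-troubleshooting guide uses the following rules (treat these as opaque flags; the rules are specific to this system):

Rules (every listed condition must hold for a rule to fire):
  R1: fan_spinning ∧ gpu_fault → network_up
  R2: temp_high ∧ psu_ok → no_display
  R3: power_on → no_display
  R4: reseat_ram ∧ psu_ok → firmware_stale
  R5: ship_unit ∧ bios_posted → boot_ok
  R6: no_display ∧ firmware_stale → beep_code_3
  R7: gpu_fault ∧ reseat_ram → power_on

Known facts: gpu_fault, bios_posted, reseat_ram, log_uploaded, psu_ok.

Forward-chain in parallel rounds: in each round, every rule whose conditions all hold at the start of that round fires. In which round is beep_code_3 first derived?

3

Round 1: R4 [reseat_ram ∧ psu_ok → firmware_stale]; R7 [gpu_fault ∧ reseat_ram → power_on]. Adds firmware_stale, power_on.
Round 2: R3 [power_on → no_display]. Adds no_display.
Round 3: R6 [no_display ∧ firmware_stale → beep_code_3]. Adds beep_code_3.
beep_code_3 first appears in round 3.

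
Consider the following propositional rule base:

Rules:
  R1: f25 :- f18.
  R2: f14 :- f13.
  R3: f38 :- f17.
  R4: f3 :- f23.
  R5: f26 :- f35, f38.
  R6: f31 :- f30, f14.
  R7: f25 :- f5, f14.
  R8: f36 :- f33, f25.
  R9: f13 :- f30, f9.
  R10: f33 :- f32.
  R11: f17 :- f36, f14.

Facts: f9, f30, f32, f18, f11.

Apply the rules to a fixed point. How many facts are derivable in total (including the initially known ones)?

13

Round 1: R1 [f25 :- f18.]; R9 [f13 :- f30, f9.]; R10 [f33 :- f32.]. Adds f25, f13, f33.
Round 2: R2 [f14 :- f13.]; R8 [f36 :- f33, f25.]. Adds f14, f36.
Round 3: R6 [f31 :- f30, f14.]; R11 [f17 :- f36, f14.]. Adds f31, f17.
Round 4: R3 [f38 :- f17.]. Adds f38.
Closure: {f11, f13, f14, f17, f18, f25, f30, f31, f32, f33, f36, f38, f9} — 13 facts.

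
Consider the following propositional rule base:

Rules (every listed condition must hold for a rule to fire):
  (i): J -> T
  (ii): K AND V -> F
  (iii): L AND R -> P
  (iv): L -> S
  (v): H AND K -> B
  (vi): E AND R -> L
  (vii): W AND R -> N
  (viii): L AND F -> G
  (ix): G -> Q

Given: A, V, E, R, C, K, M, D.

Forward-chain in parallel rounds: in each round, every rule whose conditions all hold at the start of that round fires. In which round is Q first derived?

3

[1] (ii) [K AND V -> F]; (vi) [E AND R -> L]. ⇒ new: F, L.
[2] (iii) [L AND R -> P]; (iv) [L -> S]; (viii) [L AND F -> G]. ⇒ new: P, S, G.
[3] (ix) [G -> Q]. ⇒ new: Q.
Q first appears in round 3.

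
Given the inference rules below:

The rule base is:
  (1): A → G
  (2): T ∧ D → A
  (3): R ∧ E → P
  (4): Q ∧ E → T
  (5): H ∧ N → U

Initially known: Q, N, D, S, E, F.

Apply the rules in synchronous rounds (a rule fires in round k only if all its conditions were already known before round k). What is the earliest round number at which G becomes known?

Round 1 — (4), derive T.
Round 2 — (2), derive A.
Round 3 — (1), derive G.
G first appears in round 3.

3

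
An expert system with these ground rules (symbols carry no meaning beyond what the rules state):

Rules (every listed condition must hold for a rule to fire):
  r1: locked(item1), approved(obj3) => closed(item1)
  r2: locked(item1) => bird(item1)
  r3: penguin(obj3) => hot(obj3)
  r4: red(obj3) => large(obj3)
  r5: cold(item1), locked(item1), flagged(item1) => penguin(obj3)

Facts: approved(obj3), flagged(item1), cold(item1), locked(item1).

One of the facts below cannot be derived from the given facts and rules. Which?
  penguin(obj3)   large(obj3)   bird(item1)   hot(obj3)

large(obj3)

[1] r1 [locked(item1), approved(obj3) => closed(item1)]; r2 [locked(item1) => bird(item1)]; r5 [cold(item1), locked(item1), flagged(item1) => penguin(obj3)]. ⇒ new: closed(item1), bird(item1), penguin(obj3).
[2] r3 [penguin(obj3) => hot(obj3)]. ⇒ new: hot(obj3).
Derived: penguin(obj3) (round 1), hot(obj3) (round 2), bird(item1) (round 1). large(obj3) never appears in any round.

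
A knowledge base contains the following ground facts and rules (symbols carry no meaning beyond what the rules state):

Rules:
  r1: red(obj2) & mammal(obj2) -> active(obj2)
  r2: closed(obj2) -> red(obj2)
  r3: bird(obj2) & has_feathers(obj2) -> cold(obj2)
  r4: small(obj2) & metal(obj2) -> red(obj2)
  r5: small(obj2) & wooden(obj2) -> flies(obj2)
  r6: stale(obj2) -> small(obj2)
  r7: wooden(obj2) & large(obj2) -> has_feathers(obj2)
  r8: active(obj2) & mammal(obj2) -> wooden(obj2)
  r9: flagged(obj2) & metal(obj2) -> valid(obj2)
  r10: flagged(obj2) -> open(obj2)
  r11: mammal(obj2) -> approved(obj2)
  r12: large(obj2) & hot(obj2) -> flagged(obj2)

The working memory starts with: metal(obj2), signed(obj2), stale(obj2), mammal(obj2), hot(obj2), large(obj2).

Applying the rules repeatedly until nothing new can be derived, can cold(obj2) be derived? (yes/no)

Round 1: r6 [stale(obj2) -> small(obj2)]; r11 [mammal(obj2) -> approved(obj2)]; r12 [large(obj2) & hot(obj2) -> flagged(obj2)]. Adds small(obj2), approved(obj2), flagged(obj2).
Round 2: r4 [small(obj2) & metal(obj2) -> red(obj2)]; r9 [flagged(obj2) & metal(obj2) -> valid(obj2)]; r10 [flagged(obj2) -> open(obj2)]. Adds red(obj2), valid(obj2), open(obj2).
Round 3: r1 [red(obj2) & mammal(obj2) -> active(obj2)]. Adds active(obj2).
Round 4: r8 [active(obj2) & mammal(obj2) -> wooden(obj2)]. Adds wooden(obj2).
Round 5: r5 [small(obj2) & wooden(obj2) -> flies(obj2)]; r7 [wooden(obj2) & large(obj2) -> has_feathers(obj2)]. Adds flies(obj2), has_feathers(obj2).
Fixed point reached. cold(obj2) is concluded only by r3; r3 needs bird(obj2) (never derived).

no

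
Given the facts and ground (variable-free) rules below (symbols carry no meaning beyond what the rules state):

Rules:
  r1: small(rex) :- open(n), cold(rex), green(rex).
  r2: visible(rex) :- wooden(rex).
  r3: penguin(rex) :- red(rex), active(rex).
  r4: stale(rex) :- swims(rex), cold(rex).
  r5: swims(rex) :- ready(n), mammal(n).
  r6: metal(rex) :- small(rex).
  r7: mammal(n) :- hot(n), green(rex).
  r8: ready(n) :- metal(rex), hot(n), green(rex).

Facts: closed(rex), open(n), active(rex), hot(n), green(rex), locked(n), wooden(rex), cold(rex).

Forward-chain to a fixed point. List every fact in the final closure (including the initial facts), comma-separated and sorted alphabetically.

Round 1: r1 [small(rex) :- open(n), cold(rex), green(rex).]; r2 [visible(rex) :- wooden(rex).]; r7 [mammal(n) :- hot(n), green(rex).]. New: small(rex), visible(rex), mammal(n).
Round 2: r6 [metal(rex) :- small(rex).]. New: metal(rex).
Round 3: r8 [ready(n) :- metal(rex), hot(n), green(rex).]. New: ready(n).
Round 4: r5 [swims(rex) :- ready(n), mammal(n).]. New: swims(rex).
Round 5: r4 [stale(rex) :- swims(rex), cold(rex).]. New: stale(rex).

active(rex), closed(rex), cold(rex), green(rex), hot(n), locked(n), mammal(n), metal(rex), open(n), ready(n), small(rex), stale(rex), swims(rex), visible(rex), wooden(rex)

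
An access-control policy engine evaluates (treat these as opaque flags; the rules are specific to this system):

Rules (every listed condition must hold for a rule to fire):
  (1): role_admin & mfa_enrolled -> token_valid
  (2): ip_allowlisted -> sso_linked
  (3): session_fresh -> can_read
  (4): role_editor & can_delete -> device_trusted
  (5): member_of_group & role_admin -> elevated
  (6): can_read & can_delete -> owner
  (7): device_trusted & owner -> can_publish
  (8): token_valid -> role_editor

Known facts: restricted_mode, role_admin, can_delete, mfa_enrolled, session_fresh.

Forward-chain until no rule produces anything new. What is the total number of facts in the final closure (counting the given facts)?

11

Round 1 fires (1), (3), giving token_valid, can_read.
Round 2 fires (6), (8), giving owner, role_editor.
Round 3 fires (4), giving device_trusted.
Round 4 fires (7), giving can_publish.
Closure: {can_delete, can_publish, can_read, device_trusted, mfa_enrolled, owner, restricted_mode, role_admin, role_editor, session_fresh, token_valid} — 11 facts.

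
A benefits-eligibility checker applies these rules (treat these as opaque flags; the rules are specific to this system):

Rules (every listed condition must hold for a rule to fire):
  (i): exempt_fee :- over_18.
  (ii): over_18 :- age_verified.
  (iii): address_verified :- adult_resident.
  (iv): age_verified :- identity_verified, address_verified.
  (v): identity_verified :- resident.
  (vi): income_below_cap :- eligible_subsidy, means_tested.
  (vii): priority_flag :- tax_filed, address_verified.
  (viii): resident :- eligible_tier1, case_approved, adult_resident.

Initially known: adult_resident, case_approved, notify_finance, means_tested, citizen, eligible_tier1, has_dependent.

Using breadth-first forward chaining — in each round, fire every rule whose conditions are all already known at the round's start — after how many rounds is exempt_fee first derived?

5

Round 1: (iii) [address_verified :- adult_resident.]; (viii) [resident :- eligible_tier1, case_approved, adult_resident.]. New: address_verified, resident.
Round 2: (v) [identity_verified :- resident.]. New: identity_verified.
Round 3: (iv) [age_verified :- identity_verified, address_verified.]. New: age_verified.
Round 4: (ii) [over_18 :- age_verified.]. New: over_18.
Round 5: (i) [exempt_fee :- over_18.]. New: exempt_fee.
exempt_fee first appears in round 5.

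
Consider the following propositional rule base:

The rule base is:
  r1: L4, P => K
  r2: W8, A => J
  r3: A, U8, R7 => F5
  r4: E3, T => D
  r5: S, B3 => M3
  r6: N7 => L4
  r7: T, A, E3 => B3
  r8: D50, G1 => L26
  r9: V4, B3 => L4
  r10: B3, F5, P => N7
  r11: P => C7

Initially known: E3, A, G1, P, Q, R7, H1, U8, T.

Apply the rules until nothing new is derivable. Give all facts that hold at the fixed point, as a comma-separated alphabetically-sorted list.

A, B3, C7, D, E3, F5, G1, H1, K, L4, N7, P, Q, R7, T, U8

Round 1 — r3, r4, r7, r11, derive F5, D, B3, C7.
Round 2 — r10, derive N7.
Round 3 — r6, derive L4.
Round 4 — r1, derive K.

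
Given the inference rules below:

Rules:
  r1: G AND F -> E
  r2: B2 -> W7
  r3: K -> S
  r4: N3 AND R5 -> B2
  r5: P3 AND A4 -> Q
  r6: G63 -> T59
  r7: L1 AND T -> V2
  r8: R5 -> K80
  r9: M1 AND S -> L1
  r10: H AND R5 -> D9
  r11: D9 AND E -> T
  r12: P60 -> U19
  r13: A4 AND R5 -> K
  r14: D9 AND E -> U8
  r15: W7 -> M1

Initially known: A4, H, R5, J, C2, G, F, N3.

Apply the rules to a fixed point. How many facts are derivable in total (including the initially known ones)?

20

Round 1 fires r1, r4, r8, r10, r13, giving E, B2, K80, D9, K.
Round 2 fires r2, r3, r11, r14, giving W7, S, T, U8.
Round 3 fires r15, giving M1.
Round 4 fires r9, giving L1.
Round 5 fires r7, giving V2.
Closure: {A4, B2, C2, D9, E, F, G, H, J, K, K80, L1, M1, N3, R5, S, T, U8, V2, W7} — 20 facts.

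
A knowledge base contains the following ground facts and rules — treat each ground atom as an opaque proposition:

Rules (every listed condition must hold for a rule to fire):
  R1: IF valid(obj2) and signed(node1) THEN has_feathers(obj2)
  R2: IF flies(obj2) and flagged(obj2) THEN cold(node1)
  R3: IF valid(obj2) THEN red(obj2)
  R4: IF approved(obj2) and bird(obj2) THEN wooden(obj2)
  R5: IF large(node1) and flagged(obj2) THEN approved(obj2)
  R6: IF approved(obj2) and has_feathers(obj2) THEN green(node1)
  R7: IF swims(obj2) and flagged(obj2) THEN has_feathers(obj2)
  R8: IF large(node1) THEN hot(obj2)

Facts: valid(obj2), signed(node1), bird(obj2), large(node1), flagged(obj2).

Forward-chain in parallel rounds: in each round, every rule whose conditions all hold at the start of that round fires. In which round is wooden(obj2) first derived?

2

[1] R1 [IF valid(obj2) and signed(node1) THEN has_feathers(obj2)]; R3 [IF valid(obj2) THEN red(obj2)]; R5 [IF large(node1) and flagged(obj2) THEN approved(obj2)]; R8 [IF large(node1) THEN hot(obj2)]. ⇒ new: has_feathers(obj2), red(obj2), approved(obj2), hot(obj2).
[2] R4 [IF approved(obj2) and bird(obj2) THEN wooden(obj2)]; R6 [IF approved(obj2) and has_feathers(obj2) THEN green(node1)]. ⇒ new: wooden(obj2), green(node1).
wooden(obj2) first appears in round 2.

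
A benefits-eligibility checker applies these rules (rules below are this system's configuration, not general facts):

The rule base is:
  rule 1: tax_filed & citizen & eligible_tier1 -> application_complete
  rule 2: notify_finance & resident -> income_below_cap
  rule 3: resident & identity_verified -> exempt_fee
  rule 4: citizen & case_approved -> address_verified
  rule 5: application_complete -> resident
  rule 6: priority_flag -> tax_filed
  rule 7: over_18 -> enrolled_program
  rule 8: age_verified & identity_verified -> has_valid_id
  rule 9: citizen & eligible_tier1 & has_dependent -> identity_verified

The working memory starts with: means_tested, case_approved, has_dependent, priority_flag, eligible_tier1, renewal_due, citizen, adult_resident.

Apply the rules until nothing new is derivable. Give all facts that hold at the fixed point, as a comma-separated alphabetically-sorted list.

Round 1 fires rule 4, rule 6, rule 9, giving address_verified, tax_filed, identity_verified.
Round 2 fires rule 1, giving application_complete.
Round 3 fires rule 5, giving resident.
Round 4 fires rule 3, giving exempt_fee.

address_verified, adult_resident, application_complete, case_approved, citizen, eligible_tier1, exempt_fee, has_dependent, identity_verified, means_tested, priority_flag, renewal_due, resident, tax_filed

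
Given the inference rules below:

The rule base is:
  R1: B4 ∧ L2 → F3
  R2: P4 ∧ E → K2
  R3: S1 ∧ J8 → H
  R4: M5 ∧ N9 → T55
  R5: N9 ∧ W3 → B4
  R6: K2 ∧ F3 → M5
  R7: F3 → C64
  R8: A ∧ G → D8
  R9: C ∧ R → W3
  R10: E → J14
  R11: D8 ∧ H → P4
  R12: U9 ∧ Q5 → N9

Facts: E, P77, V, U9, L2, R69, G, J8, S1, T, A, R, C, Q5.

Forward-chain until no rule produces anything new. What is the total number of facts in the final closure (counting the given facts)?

26

Round 1: R3 [S1 ∧ J8 → H]; R8 [A ∧ G → D8]; R9 [C ∧ R → W3]; R10 [E → J14]; R12 [U9 ∧ Q5 → N9]. New: H, D8, W3, J14, N9.
Round 2: R5 [N9 ∧ W3 → B4]; R11 [D8 ∧ H → P4]. New: B4, P4.
Round 3: R1 [B4 ∧ L2 → F3]; R2 [P4 ∧ E → K2]. New: F3, K2.
Round 4: R6 [K2 ∧ F3 → M5]; R7 [F3 → C64]. New: M5, C64.
Round 5: R4 [M5 ∧ N9 → T55]. New: T55.
Closure: {A, B4, C, C64, D8, E, F3, G, H, J14, J8, K2, L2, M5, N9, P4, P77, Q5, R, R69, S1, T, T55, U9, V, W3} — 26 facts.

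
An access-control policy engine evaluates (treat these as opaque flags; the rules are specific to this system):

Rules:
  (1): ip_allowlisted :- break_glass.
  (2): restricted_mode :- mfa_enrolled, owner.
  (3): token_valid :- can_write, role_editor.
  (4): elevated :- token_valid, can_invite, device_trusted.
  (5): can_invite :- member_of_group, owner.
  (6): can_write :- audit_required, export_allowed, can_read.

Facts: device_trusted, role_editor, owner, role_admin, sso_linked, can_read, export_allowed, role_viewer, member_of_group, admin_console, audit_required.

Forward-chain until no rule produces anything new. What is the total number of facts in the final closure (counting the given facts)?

15

Round 1 fires (5), (6), giving can_invite, can_write.
Round 2 fires (3), giving token_valid.
Round 3 fires (4), giving elevated.
Closure: {admin_console, audit_required, can_invite, can_read, can_write, device_trusted, elevated, export_allowed, member_of_group, owner, role_admin, role_editor, role_viewer, sso_linked, token_valid} — 15 facts.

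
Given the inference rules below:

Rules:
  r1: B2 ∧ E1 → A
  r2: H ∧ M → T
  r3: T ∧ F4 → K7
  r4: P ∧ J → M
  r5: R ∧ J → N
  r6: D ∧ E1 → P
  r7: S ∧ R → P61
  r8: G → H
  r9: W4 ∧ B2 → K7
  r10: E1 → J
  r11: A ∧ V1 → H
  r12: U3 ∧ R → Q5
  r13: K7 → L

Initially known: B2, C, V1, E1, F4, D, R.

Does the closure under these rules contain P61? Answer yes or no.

Round 1: r1 [B2 ∧ E1 → A]; r6 [D ∧ E1 → P]; r10 [E1 → J]. Adds A, P, J.
Round 2: r4 [P ∧ J → M]; r5 [R ∧ J → N]; r11 [A ∧ V1 → H]. Adds M, N, H.
Round 3: r2 [H ∧ M → T]. Adds T.
Round 4: r3 [T ∧ F4 → K7]. Adds K7.
Round 5: r13 [K7 → L]. Adds L.
Fixed point reached. P61 is concluded only by r7; r7 needs S (never derived).

no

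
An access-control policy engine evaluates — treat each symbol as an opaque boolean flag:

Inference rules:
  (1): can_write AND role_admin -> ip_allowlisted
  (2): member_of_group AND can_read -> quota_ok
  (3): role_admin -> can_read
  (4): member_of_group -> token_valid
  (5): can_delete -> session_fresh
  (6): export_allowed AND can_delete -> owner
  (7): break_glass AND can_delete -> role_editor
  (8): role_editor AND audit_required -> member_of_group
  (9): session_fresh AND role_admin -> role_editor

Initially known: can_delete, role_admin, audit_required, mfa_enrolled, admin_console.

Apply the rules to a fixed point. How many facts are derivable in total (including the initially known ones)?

11

Round 1 fires (3), (5), giving can_read, session_fresh.
Round 2 fires (9), giving role_editor.
Round 3 fires (8), giving member_of_group.
Round 4 fires (2), (4), giving quota_ok, token_valid.
Closure: {admin_console, audit_required, can_delete, can_read, member_of_group, mfa_enrolled, quota_ok, role_admin, role_editor, session_fresh, token_valid} — 11 facts.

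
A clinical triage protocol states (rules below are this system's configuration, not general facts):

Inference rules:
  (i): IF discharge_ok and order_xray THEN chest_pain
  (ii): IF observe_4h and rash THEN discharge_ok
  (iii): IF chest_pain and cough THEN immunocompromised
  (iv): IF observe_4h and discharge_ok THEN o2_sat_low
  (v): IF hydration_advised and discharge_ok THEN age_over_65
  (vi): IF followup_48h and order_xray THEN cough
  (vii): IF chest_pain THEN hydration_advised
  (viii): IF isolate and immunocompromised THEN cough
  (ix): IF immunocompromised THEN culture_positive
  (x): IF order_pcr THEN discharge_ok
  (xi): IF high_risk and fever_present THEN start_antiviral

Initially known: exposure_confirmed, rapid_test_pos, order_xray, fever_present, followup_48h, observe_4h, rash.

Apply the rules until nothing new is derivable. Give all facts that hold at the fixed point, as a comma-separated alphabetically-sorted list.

Round 1: (ii) [IF observe_4h and rash THEN discharge_ok]; (vi) [IF followup_48h and order_xray THEN cough]. New: discharge_ok, cough.
Round 2: (i) [IF discharge_ok and order_xray THEN chest_pain]; (iv) [IF observe_4h and discharge_ok THEN o2_sat_low]. New: chest_pain, o2_sat_low.
Round 3: (iii) [IF chest_pain and cough THEN immunocompromised]; (vii) [IF chest_pain THEN hydration_advised]. New: immunocompromised, hydration_advised.
Round 4: (v) [IF hydration_advised and discharge_ok THEN age_over_65]; (ix) [IF immunocompromised THEN culture_positive]. New: age_over_65, culture_positive.

age_over_65, chest_pain, cough, culture_positive, discharge_ok, exposure_confirmed, fever_present, followup_48h, hydration_advised, immunocompromised, o2_sat_low, observe_4h, order_xray, rapid_test_pos, rash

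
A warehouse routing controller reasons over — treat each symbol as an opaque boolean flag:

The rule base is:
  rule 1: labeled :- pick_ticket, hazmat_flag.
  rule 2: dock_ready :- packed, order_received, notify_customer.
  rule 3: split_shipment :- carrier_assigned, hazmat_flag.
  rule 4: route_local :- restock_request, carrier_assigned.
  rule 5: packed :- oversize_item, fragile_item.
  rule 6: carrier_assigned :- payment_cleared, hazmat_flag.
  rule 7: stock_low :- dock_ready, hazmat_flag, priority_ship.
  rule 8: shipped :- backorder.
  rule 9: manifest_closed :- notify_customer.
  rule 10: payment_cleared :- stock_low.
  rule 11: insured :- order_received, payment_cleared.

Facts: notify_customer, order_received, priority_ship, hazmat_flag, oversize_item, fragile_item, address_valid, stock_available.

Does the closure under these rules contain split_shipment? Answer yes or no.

Round 1 fires rule 5, rule 9, giving packed, manifest_closed.
Round 2 fires rule 2, giving dock_ready.
Round 3 fires rule 7, giving stock_low.
Round 4 fires rule 10, giving payment_cleared.
Round 5 fires rule 6, rule 11, giving carrier_assigned, insured.
Round 6 fires rule 3, giving split_shipment.
split_shipment appears in round 6, so it is derivable.

yes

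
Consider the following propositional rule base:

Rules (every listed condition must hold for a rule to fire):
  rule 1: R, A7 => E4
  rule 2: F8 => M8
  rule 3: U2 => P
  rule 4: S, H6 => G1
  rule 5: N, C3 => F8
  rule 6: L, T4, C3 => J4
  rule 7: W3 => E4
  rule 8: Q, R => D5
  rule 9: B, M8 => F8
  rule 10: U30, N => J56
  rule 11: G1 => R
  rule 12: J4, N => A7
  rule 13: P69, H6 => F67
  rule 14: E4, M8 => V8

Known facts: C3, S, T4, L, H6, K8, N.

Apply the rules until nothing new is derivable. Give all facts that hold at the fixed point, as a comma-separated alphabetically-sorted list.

Round 1 fires rule 4, rule 5, rule 6, giving G1, F8, J4.
Round 2 fires rule 2, rule 11, rule 12, giving M8, R, A7.
Round 3 fires rule 1, giving E4.
Round 4 fires rule 14, giving V8.

A7, C3, E4, F8, G1, H6, J4, K8, L, M8, N, R, S, T4, V8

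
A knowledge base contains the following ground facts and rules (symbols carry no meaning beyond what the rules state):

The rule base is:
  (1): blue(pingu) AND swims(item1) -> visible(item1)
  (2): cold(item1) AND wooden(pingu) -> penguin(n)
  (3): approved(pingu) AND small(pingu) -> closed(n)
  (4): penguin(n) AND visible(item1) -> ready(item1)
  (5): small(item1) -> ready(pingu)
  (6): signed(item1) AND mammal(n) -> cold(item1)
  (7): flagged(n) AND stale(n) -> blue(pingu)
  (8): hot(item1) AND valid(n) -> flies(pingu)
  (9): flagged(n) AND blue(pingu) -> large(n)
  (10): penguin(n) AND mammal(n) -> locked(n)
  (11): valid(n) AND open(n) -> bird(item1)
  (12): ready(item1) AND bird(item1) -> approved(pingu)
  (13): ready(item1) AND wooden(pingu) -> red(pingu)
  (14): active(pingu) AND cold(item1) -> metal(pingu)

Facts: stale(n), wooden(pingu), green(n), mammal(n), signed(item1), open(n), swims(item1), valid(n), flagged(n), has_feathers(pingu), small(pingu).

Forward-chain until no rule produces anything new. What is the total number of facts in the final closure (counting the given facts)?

22

Round 1 — (6), (7), (11), derive cold(item1), blue(pingu), bird(item1).
Round 2 — (1), (2), (9), derive visible(item1), penguin(n), large(n).
Round 3 — (4), (10), derive ready(item1), locked(n).
Round 4 — (12), (13), derive approved(pingu), red(pingu).
Round 5 — (3), derive closed(n).
Closure: {approved(pingu), bird(item1), blue(pingu), closed(n), cold(item1), flagged(n), green(n), has_feathers(pingu), large(n), locked(n), mammal(n), open(n), penguin(n), ready(item1), red(pingu), signed(item1), small(pingu), stale(n), swims(item1), valid(n), visible(item1), wooden(pingu)} — 22 facts.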